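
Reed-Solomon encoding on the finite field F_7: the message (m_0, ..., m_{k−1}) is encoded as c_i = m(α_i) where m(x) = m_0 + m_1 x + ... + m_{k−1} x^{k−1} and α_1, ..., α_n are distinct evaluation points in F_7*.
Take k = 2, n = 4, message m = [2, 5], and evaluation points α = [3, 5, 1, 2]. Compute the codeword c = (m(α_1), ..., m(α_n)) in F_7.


c = [3, 6, 0, 5]

Message polynomial: m(x) = 2 + 5·x (mod 7).
For each evaluation point α_i, compute m(α_i) mod 7:
  α_1 = 3: Horner steps 5 → 3, so m(3) = 3.
  α_2 = 5: Horner steps 5 → 6, so m(5) = 6.
  α_3 = 1: Horner steps 5 → 0, so m(1) = 0.
  α_4 = 2: Horner steps 5 → 5, so m(2) = 5.
Codeword c = [3, 6, 0, 5] ∈ F_7^4.


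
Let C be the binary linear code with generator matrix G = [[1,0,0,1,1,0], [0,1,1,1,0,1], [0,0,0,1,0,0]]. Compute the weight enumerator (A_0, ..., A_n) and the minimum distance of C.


Weight distribution: A_0 = 1, A_1 = 1, A_2 = 1, A_3 = 2, A_4 = 1, A_5 = 1, A_6 = 1. Minimum distance d = 1.

Enumerate all 2^3 = 8 messages m ∈ F_2^3.
For each, compute codeword c = mG in F_2^6, then tally its weight.
  m = 000 → c = 000000, weight = 0.
  m = 100 → c = 100110, weight = 3.
  m = 010 → c = 011101, weight = 4.
  m = 110 → c = 111011, weight = 5.
  m = 001 → c = 000100, weight = 1.
  m = 101 → c = 100010, weight = 2.
  m = 011 → c = 011001, weight = 3.
  m = 111 → c = 111111, weight = 6.
Tally weights:
  weight 0: 1 codewords.
  weight 1: 1 codewords.
  weight 2: 1 codewords.
  weight 3: 2 codewords.
  weight 4: 1 codewords.
  weight 5: 1 codewords.
  weight 6: 1 codewords.
Minimum distance d = smallest w > 0 with A_w > 0 = 1.
Sanity: Σ A_w = 8 = 2^3 = 8 ✓.


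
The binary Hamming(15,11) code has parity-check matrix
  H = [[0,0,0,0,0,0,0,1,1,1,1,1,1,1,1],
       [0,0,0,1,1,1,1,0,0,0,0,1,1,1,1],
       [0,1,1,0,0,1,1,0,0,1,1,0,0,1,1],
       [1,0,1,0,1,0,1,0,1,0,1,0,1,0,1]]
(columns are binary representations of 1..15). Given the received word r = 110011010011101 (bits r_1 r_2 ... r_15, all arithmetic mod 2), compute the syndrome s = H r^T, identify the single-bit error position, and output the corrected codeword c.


s = (1, 1, 0, 1)^T, error position = 13, corrected codeword c = 110011010011001

Compute s = H r^T mod 2 one row at a time:
  s_1 = 1 + 0 + 0 + 1 + 1 + 1 + 0 + 1 = 5 ≡ 1 (mod 2).
  s_2 = 0 + 1 + 1 + 0 + 1 + 1 + 0 + 1 = 5 ≡ 1 (mod 2).
  s_3 = 1 + 0 + 1 + 0 + 0 + 1 + 0 + 1 = 4 ≡ 0 (mod 2).
  s_4 = 1 + 0 + 1 + 0 + 0 + 1 + 1 + 1 = 5 ≡ 1 (mod 2).
s = (1, 1, 0, 1)^T — this equals column 13 of H (binary 1101), so error is at position 13.
Correct: flip bit 13 of r = 110011010011101 to get c = 110011010011001.


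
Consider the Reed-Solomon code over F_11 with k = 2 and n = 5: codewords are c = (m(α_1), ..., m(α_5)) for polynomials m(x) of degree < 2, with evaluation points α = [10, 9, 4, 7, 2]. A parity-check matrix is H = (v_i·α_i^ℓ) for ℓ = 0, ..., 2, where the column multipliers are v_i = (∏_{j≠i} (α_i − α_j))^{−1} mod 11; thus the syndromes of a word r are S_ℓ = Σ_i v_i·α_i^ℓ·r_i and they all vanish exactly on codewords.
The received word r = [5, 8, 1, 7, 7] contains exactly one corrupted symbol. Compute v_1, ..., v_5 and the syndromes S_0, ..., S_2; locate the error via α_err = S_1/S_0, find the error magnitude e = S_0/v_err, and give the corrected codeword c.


S = (2, 3, 10), error at position 4, error magnitude e = 4, c = [5, 8, 1, 3, 7].

Step 1: column multipliers v_i = (∏_{j≠i}(α_i − α_j))^{−1} mod 11.
  i = 1 (α = 10): (10−9)(10−4)(10−7)(10−2) = 1·6·3·8 = 144 ≡ 1, so v_1 = 1^{−1} = 1 (mod 11).
  i = 2 (α = 9): (9−10)(9−4)(9−7)(9−2) = (−1)·5·2·7 = −70 ≡ 7, so v_2 = 7^{−1} = 8 (mod 11).
  i = 3 (α = 4): (4−10)(4−9)(4−7)(4−2) = (−6)·(−5)·(−3)·2 = −180 ≡ 7, so v_3 = 7^{−1} = 8 (mod 11).
  i = 4 (α = 7): (7−10)(7−9)(7−4)(7−2) = (−3)·(−2)·3·5 = 90 ≡ 2, so v_4 = 2^{−1} = 6 (mod 11).
  i = 5 (α = 2): (2−10)(2−9)(2−4)(2−7) = (−8)·(−7)·(−2)·(−5) = 560 ≡ 10, so v_5 = 10^{−1} = 10 (mod 11).
  v = [1, 8, 8, 6, 10].
Step 2: syndromes of r = [5, 8, 1, 7, 7] (all sums mod 11).
  S_0 = Σ v_i r_i = 1·5 + 8·8 + 8·1 + 6·7 + 10·7 = 189 ≡ 2.
  S_1 = Σ v_i α_i r_i = 1·10·5 + 8·9·8 + 8·4·1 + 6·7·7 + 10·2·7 = 1092 ≡ 3.
  α_i^2 mod 11 = [1, 4, 5, 5, 4].
  S_2 = Σ v_i α_i^2 r_i = 1·1·5 + 8·4·8 + 8·5·1 + 6·5·7 + 10·4·7 = 791 ≡ 10.
  S = (2, 3, 10) ≠ 0, so r is not a codeword (an error is present).
Step 3: locate the error. For a single error e at position i, S_ℓ = v_i·e·α_i^ℓ, so α_err = S_1/S_0.
  S_0^{−1} = 2^{−1} = 6 (mod 11), so α_err = 3·6 = 18 ≡ 7 = α_4. Error position i = 4.
  Consistency check: S_2/S_1 = 10·4 = 40 ≡ 7 = α_err ✓ (single-error assumption holds).
Step 4: error magnitude e = S_0/v_4 = S_0·∏_{j≠4}(α_4 − α_j) = 2·2 = 4 ≡ 4 (mod 11).
Step 5: correct position 4: c_4 = r_4 − e = 7 − 4 ≡ 3 (mod 11). Hence c = [5, 8, 1, 3, 7].
  Check: interpolating c through the α_i gives m(x) = 2 + 8·x (degree < 2) with m(α_i) = c_i for every i, so c is indeed a codeword.


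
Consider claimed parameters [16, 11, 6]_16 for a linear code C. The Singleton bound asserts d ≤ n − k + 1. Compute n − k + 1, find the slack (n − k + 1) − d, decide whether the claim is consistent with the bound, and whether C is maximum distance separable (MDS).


Singleton RHS = n − k + 1 = 6, slack = 0, bound satisfied, MDS.

Singleton bound: d ≤ n − k + 1.
Here n = 16, k = 11, so n − k + 1 = 6.
Given d = 6, check d ≤ 6: YES.
Slack = (n − k + 1) − d = 0.
The code is MDS (slack = 0).
Description: the claimed parameters are [16, 11, 6]_16; such a code would be MDS (meets Singleton bound).


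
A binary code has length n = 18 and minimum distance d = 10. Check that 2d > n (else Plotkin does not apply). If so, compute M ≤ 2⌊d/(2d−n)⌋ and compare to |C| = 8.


Plotkin bound M ≤ 10; given |C| = 8 ≤ bound (satisfied).

Check applicability: 2d = 20, n = 18.
2d − n = 2 > 0, so Plotkin applies.
Compute d/(2d−n) = 10/2 ≈ 5.0000.
⌊d/(2d−n)⌋ = 5.
Plotkin bound: M ≤ 2·5 = 10.
Given |C| = 8, check: satisfied.
This |C| is below the Plotkin bound.


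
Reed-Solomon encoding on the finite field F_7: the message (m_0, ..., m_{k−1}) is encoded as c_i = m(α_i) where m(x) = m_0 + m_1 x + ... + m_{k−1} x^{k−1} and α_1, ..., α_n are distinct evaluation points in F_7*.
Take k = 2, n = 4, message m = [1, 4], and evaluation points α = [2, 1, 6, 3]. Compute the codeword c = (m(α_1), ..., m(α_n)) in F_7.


c = [2, 5, 4, 6]

Message polynomial: m(x) = 1 + 4·x (mod 7).
For each evaluation point α_i, compute m(α_i) mod 7:
  α_1 = 2: Horner steps 4 → 2, so m(2) = 2.
  α_2 = 1: Horner steps 4 → 5, so m(1) = 5.
  α_3 = 6: Horner steps 4 → 4, so m(6) = 4.
  α_4 = 3: Horner steps 4 → 6, so m(3) = 6.
Codeword c = [2, 5, 4, 6] ∈ F_7^4.


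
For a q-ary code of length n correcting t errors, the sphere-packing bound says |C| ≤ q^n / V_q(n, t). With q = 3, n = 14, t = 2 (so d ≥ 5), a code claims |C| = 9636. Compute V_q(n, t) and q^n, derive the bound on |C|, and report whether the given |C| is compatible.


V_q(n, t) = 393, q^n = 4782969, Hamming bound = 12170, |C| = 9636 ≤ bound (satisfied).

Step 1: Compute V_q(n, t) = Σ_{j=0}^2 C(n, j) (q−1)^j.
  j = 0: C(14,0)·(2)^0 = 1·1 = 1.
  j = 1: C(14,1)·(2)^1 = 14·2 = 28.
  j = 2: C(14,2)·(2)^2 = 91·4 = 364.
  V_q(n, t) = 1 + 28 + 364 = 393.
Step 2: q^n = 3^14 = 4782969.
Step 3: Hamming bound ⌊q^n / V_q(n,t)⌋ = ⌊4782969/393⌋ = 12170.
Step 4: Compare |C| = 9636 to 12170: satisfied.
The claimed |C| lies below the Hamming bound.


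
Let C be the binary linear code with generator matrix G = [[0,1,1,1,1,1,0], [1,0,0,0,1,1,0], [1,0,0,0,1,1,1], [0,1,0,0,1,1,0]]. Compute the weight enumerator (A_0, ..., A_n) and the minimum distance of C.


Weight distribution: A_0 = 1, A_1 = 1, A_2 = 2, A_3 = 4, A_4 = 3, A_5 = 3, A_6 = 2. Minimum distance d = 1.

Enumerate all 2^4 = 16 messages m ∈ F_2^4.
For each, compute codeword c = mG in F_2^7, then tally its weight.
  m = 0000 → c = 0000000, weight = 0.
  m = 1000 → c = 0111110, weight = 5.
  m = 0100 → c = 1000110, weight = 3.
  m = 1100 → c = 1111000, weight = 4.
  m = 0010 → c = 1000111, weight = 4.
  m = 1010 → c = 1111001, weight = 5.
  m = 0110 → c = 0000001, weight = 1.
  m = 1110 → c = 0111111, weight = 6.
  m = 0001 → c = 0100110, weight = 3.
  m = 1001 → c = 0011000, weight = 2.
  m = 0101 → c = 1100000, weight = 2.
  m = 1101 → c = 1011110, weight = 5.
  m = 0011 → c = 1100001, weight = 3.
  m = 1011 → c = 1011111, weight = 6.
  m = 0111 → c = 0100111, weight = 4.
  m = 1111 → c = 0011001, weight = 3.
Tally weights:
  weight 0: 1 codewords.
  weight 1: 1 codewords.
  weight 2: 2 codewords.
  weight 3: 4 codewords.
  weight 4: 3 codewords.
  weight 5: 3 codewords.
  weight 6: 2 codewords.
Minimum distance d = smallest w > 0 with A_w > 0 = 1.
Sanity: Σ A_w = 16 = 2^4 = 16 ✓.


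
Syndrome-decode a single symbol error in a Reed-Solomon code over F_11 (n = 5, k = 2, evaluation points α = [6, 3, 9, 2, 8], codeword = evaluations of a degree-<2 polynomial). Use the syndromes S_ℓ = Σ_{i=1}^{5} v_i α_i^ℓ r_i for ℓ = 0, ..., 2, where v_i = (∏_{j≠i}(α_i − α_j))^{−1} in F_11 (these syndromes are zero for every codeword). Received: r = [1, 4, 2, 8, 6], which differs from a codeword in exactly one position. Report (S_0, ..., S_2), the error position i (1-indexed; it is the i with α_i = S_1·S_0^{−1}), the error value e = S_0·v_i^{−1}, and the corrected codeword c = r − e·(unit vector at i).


S = (7, 9, 10), error at position 1, error magnitude e = 9, c = [3, 4, 2, 8, 6].

Step 1: column multipliers v_i = (∏_{j≠i}(α_i − α_j))^{−1} mod 11.
  i = 1 (α = 6): (6−3)(6−9)(6−2)(6−8) = 3·(−3)·4·(−2) = 72 ≡ 6, so v_1 = 6^{−1} = 2 (mod 11).
  i = 2 (α = 3): (3−6)(3−9)(3−2)(3−8) = (−3)·(−6)·1·(−5) = −90 ≡ 9, so v_2 = 9^{−1} = 5 (mod 11).
  i = 3 (α = 9): (9−6)(9−3)(9−2)(9−8) = 3·6·7·1 = 126 ≡ 5, so v_3 = 5^{−1} = 9 (mod 11).
  i = 4 (α = 2): (2−6)(2−3)(2−9)(2−8) = (−4)·(−1)·(−7)·(−6) = 168 ≡ 3, so v_4 = 3^{−1} = 4 (mod 11).
  i = 5 (α = 8): (8−6)(8−3)(8−9)(8−2) = 2·5·(−1)·6 = −60 ≡ 6, so v_5 = 6^{−1} = 2 (mod 11).
  v = [2, 5, 9, 4, 2].
Step 2: syndromes of r = [1, 4, 2, 8, 6] (all sums mod 11).
  S_0 = Σ v_i r_i = 2·1 + 5·4 + 9·2 + 4·8 + 2·6 = 84 ≡ 7.
  S_1 = Σ v_i α_i r_i = 2·6·1 + 5·3·4 + 9·9·2 + 4·2·8 + 2·8·6 = 394 ≡ 9.
  α_i^2 mod 11 = [3, 9, 4, 4, 9].
  S_2 = Σ v_i α_i^2 r_i = 2·3·1 + 5·9·4 + 9·4·2 + 4·4·8 + 2·9·6 = 494 ≡ 10.
  S = (7, 9, 10) ≠ 0, so r is not a codeword (an error is present).
Step 3: locate the error. For a single error e at position i, S_ℓ = v_i·e·α_i^ℓ, so α_err = S_1/S_0.
  S_0^{−1} = 7^{−1} = 8 (mod 11), so α_err = 9·8 = 72 ≡ 6 = α_1. Error position i = 1.
  Consistency check: S_2/S_1 = 10·5 = 50 ≡ 6 = α_err ✓ (single-error assumption holds).
Step 4: error magnitude e = S_0/v_1 = S_0·∏_{j≠1}(α_1 − α_j) = 7·6 = 42 ≡ 9 (mod 11).
Step 5: correct position 1: c_1 = r_1 − e = 1 − 9 ≡ 3 (mod 11). Hence c = [3, 4, 2, 8, 6].
  Check: interpolating c through the α_i gives m(x) = 5 + 7·x (degree < 2) with m(α_i) = c_i for every i, so c is indeed a codeword.


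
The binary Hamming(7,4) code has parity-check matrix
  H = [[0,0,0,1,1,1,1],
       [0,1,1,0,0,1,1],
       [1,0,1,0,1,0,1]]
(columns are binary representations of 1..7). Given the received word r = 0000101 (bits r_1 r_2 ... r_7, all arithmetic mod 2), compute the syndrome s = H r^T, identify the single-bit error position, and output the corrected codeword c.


s = (0, 1, 0)^T, error position = 2, corrected codeword c = 0100101

Compute s = H r^T mod 2 one row at a time:
  s_1 = 0 + 1 + 0 + 1 = 2 ≡ 0 (mod 2).
  s_2 = 0 + 0 + 0 + 1 = 1 ≡ 1 (mod 2).
  s_3 = 0 + 0 + 1 + 1 = 2 ≡ 0 (mod 2).
s = (0, 1, 0)^T — this equals column 2 of H (binary 010), so error is at position 2.
Correct: flip bit 2 of r = 0000101 to get c = 0100101.


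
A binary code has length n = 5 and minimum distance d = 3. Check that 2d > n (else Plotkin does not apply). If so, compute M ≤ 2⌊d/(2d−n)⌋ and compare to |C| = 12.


Plotkin bound M ≤ 6; given |C| = 12 > bound (violated).

Check applicability: 2d = 6, n = 5.
2d − n = 1 > 0, so Plotkin applies.
Compute d/(2d−n) = 3/1 ≈ 3.0000.
⌊d/(2d−n)⌋ = 3.
Plotkin bound: M ≤ 2·3 = 6.
Given |C| = 12, check: VIOLATED.
This |C| is above the Plotkin bound, so no binary code with n = 5, d = 3 and 12 codewords exists.


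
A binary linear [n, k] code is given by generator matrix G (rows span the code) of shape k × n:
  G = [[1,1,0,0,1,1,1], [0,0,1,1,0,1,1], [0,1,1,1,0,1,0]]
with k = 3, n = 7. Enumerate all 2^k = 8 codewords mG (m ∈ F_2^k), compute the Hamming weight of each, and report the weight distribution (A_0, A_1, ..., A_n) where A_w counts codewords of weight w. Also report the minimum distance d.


Weight distribution: A_0 = 1, A_2 = 1, A_3 = 1, A_4 = 2, A_5 = 3. Minimum distance d = 2.

Enumerate all 2^3 = 8 messages m ∈ F_2^3.
For each, compute codeword c = mG in F_2^7, then tally its weight.
  m = 000 → c = 0000000, weight = 0.
  m = 100 → c = 1100111, weight = 5.
  m = 010 → c = 0011011, weight = 4.
  m = 110 → c = 1111100, weight = 5.
  m = 001 → c = 0111010, weight = 4.
  m = 101 → c = 1011101, weight = 5.
  m = 011 → c = 0100001, weight = 2.
  m = 111 → c = 1000110, weight = 3.
Tally weights:
  weight 0: 1 codewords.
  weight 2: 1 codewords.
  weight 3: 1 codewords.
  weight 4: 2 codewords.
  weight 5: 3 codewords.
Minimum distance d = smallest w > 0 with A_w > 0 = 2.
Sanity: Σ A_w = 8 = 2^3 = 8 ✓.


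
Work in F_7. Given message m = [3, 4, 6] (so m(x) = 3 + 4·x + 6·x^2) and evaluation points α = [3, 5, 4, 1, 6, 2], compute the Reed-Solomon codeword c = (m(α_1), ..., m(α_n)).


c = [6, 5, 3, 6, 5, 0]

Message polynomial: m(x) = 3 + 4·x + 6·x^2 (mod 7).
For each evaluation point α_i, compute m(α_i) mod 7:
  α_1 = 3: Horner steps 6 → 1 → 6, so m(3) = 6.
  α_2 = 5: Horner steps 6 → 6 → 5, so m(5) = 5.
  α_3 = 4: Horner steps 6 → 0 → 3, so m(4) = 3.
  α_4 = 1: Horner steps 6 → 3 → 6, so m(1) = 6.
  α_5 = 6: Horner steps 6 → 5 → 5, so m(6) = 5.
  α_6 = 2: Horner steps 6 → 2 → 0, so m(2) = 0.
Codeword c = [6, 5, 3, 6, 5, 0] ∈ F_7^6.


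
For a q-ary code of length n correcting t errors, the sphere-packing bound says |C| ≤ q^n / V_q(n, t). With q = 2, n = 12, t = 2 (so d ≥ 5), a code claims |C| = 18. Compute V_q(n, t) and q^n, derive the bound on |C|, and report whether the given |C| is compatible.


V_q(n, t) = 79, q^n = 4096, Hamming bound = 51, |C| = 18 ≤ bound (satisfied).

Step 1: Compute V_q(n, t) = Σ_{j=0}^2 C(n, j) (q−1)^j.
  j = 0: C(12,0)·(1)^0 = 1·1 = 1.
  j = 1: C(12,1)·(1)^1 = 12·1 = 12.
  j = 2: C(12,2)·(1)^2 = 66·1 = 66.
  V_q(n, t) = 1 + 12 + 66 = 79.
Step 2: q^n = 2^12 = 4096.
Step 3: Hamming bound ⌊q^n / V_q(n,t)⌋ = ⌊4096/79⌋ = 51.
Step 4: Compare |C| = 18 to 51: satisfied.
The claimed |C| lies below the Hamming bound.


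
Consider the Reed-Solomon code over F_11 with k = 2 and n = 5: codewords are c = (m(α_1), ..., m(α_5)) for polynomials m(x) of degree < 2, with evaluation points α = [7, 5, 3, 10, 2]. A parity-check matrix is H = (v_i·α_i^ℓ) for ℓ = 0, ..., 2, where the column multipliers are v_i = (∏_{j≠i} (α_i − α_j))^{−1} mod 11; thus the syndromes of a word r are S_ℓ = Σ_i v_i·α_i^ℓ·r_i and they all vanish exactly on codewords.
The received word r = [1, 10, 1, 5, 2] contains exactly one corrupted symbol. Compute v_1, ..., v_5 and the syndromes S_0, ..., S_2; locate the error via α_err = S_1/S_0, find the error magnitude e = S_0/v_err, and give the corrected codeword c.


S = (4, 6, 9), error at position 1, error magnitude e = 4, c = [8, 10, 1, 5, 2].

Step 1: column multipliers v_i = (∏_{j≠i}(α_i − α_j))^{−1} mod 11.
  i = 1 (α = 7): (7−5)(7−3)(7−10)(7−2) = 2·4·(−3)·5 = −120 ≡ 1, so v_1 = 1^{−1} = 1 (mod 11).
  i = 2 (α = 5): (5−7)(5−3)(5−10)(5−2) = (−2)·2·(−5)·3 = 60 ≡ 5, so v_2 = 5^{−1} = 9 (mod 11).
  i = 3 (α = 3): (3−7)(3−5)(3−10)(3−2) = (−4)·(−2)·(−7)·1 = −56 ≡ 10, so v_3 = 10^{−1} = 10 (mod 11).
  i = 4 (α = 10): (10−7)(10−5)(10−3)(10−2) = 3·5·7·8 = 840 ≡ 4, so v_4 = 4^{−1} = 3 (mod 11).
  i = 5 (α = 2): (2−7)(2−5)(2−3)(2−10) = (−5)·(−3)·(−1)·(−8) = 120 ≡ 10, so v_5 = 10^{−1} = 10 (mod 11).
  v = [1, 9, 10, 3, 10].
Step 2: syndromes of r = [1, 10, 1, 5, 2] (all sums mod 11).
  S_0 = Σ v_i r_i = 1·1 + 9·10 + 10·1 + 3·5 + 10·2 = 136 ≡ 4.
  S_1 = Σ v_i α_i r_i = 1·7·1 + 9·5·10 + 10·3·1 + 3·10·5 + 10·2·2 = 677 ≡ 6.
  α_i^2 mod 11 = [5, 3, 9, 1, 4].
  S_2 = Σ v_i α_i^2 r_i = 1·5·1 + 9·3·10 + 10·9·1 + 3·1·5 + 10·4·2 = 460 ≡ 9.
  S = (4, 6, 9) ≠ 0, so r is not a codeword (an error is present).
Step 3: locate the error. For a single error e at position i, S_ℓ = v_i·e·α_i^ℓ, so α_err = S_1/S_0.
  S_0^{−1} = 4^{−1} = 3 (mod 11), so α_err = 6·3 = 18 ≡ 7 = α_1. Error position i = 1.
  Consistency check: S_2/S_1 = 9·2 = 18 ≡ 7 = α_err ✓ (single-error assumption holds).
Step 4: error magnitude e = S_0/v_1 = S_0·∏_{j≠1}(α_1 − α_j) = 4·1 = 4 ≡ 4 (mod 11).
Step 5: correct position 1: c_1 = r_1 − e = 1 − 4 ≡ 8 (mod 11). Hence c = [8, 10, 1, 5, 2].
  Check: interpolating c through the α_i gives m(x) = 4 + 10·x (degree < 2) with m(α_i) = c_i for every i, so c is indeed a codeword.


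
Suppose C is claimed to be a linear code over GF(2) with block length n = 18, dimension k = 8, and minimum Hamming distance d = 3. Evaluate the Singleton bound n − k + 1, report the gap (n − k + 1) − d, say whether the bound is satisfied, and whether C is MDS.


Singleton RHS = n − k + 1 = 11, slack = 8, bound satisfied, not MDS.

Singleton bound: d ≤ n − k + 1.
Here n = 18, k = 8, so n − k + 1 = 11.
Given d = 3, check d ≤ 11: YES.
Slack = (n − k + 1) − d = 8.
The code is NOT MDS (slack = 8 > 0).
Description: the claimed parameters are [18, 8, 3]_2; such a code would be non-MDS.


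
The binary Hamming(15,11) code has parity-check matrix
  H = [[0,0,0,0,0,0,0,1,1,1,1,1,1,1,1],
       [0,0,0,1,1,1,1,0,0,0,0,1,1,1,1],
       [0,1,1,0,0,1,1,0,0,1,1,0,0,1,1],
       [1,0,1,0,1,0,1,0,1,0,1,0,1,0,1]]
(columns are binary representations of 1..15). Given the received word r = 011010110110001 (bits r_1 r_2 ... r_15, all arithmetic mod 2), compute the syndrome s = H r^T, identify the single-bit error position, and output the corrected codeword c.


s = (0, 1, 0, 1)^T, error position = 5, corrected codeword c = 011000110110001

Compute s = H r^T mod 2 one row at a time:
  s_1 = 1 + 0 + 1 + 1 + 0 + 0 + 0 + 1 = 4 ≡ 0 (mod 2).
  s_2 = 0 + 1 + 0 + 1 + 0 + 0 + 0 + 1 = 3 ≡ 1 (mod 2).
  s_3 = 1 + 1 + 0 + 1 + 1 + 1 + 0 + 1 = 6 ≡ 0 (mod 2).
  s_4 = 0 + 1 + 1 + 1 + 0 + 1 + 0 + 1 = 5 ≡ 1 (mod 2).
s = (0, 1, 0, 1)^T — this equals column 5 of H (binary 0101), so error is at position 5.
Correct: flip bit 5 of r = 011010110110001 to get c = 011000110110001.


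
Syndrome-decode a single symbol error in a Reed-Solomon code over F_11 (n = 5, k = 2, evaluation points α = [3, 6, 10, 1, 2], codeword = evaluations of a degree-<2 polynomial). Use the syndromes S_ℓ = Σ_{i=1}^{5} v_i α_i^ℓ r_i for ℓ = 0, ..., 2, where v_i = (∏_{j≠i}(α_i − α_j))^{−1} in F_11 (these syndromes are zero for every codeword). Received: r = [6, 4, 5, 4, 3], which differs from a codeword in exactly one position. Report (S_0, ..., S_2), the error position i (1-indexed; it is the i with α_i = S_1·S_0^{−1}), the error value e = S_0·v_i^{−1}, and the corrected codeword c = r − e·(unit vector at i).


S = (2, 2, 2), error at position 4, error magnitude e = 4, c = [6, 4, 5, 0, 3].

Step 1: column multipliers v_i = (∏_{j≠i}(α_i − α_j))^{−1} mod 11.
  i = 1 (α = 3): (3−6)(3−10)(3−1)(3−2) = (−3)·(−7)·2·1 = 42 ≡ 9, so v_1 = 9^{−1} = 5 (mod 11).
  i = 2 (α = 6): (6−3)(6−10)(6−1)(6−2) = 3·(−4)·5·4 = −240 ≡ 2, so v_2 = 2^{−1} = 6 (mod 11).
  i = 3 (α = 10): (10−3)(10−6)(10−1)(10−2) = 7·4·9·8 = 2016 ≡ 3, so v_3 = 3^{−1} = 4 (mod 11).
  i = 4 (α = 1): (1−3)(1−6)(1−10)(1−2) = (−2)·(−5)·(−9)·(−1) = 90 ≡ 2, so v_4 = 2^{−1} = 6 (mod 11).
  i = 5 (α = 2): (2−3)(2−6)(2−10)(2−1) = (−1)·(−4)·(−8)·1 = −32 ≡ 1, so v_5 = 1^{−1} = 1 (mod 11).
  v = [5, 6, 4, 6, 1].
Step 2: syndromes of r = [6, 4, 5, 4, 3] (all sums mod 11).
  S_0 = Σ v_i r_i = 5·6 + 6·4 + 4·5 + 6·4 + 1·3 = 101 ≡ 2.
  S_1 = Σ v_i α_i r_i = 5·3·6 + 6·6·4 + 4·10·5 + 6·1·4 + 1·2·3 = 464 ≡ 2.
  α_i^2 mod 11 = [9, 3, 1, 1, 4].
  S_2 = Σ v_i α_i^2 r_i = 5·9·6 + 6·3·4 + 4·1·5 + 6·1·4 + 1·4·3 = 398 ≡ 2.
  S = (2, 2, 2) ≠ 0, so r is not a codeword (an error is present).
Step 3: locate the error. For a single error e at position i, S_ℓ = v_i·e·α_i^ℓ, so α_err = S_1/S_0.
  S_0^{−1} = 2^{−1} = 6 (mod 11), so α_err = 2·6 = 12 ≡ 1 = α_4. Error position i = 4.
  Consistency check: S_2/S_1 = 2·6 = 12 ≡ 1 = α_err ✓ (single-error assumption holds).
Step 4: error magnitude e = S_0/v_4 = S_0·∏_{j≠4}(α_4 − α_j) = 2·2 = 4 ≡ 4 (mod 11).
Step 5: correct position 4: c_4 = r_4 − e = 4 − 4 ≡ 0 (mod 11). Hence c = [6, 4, 5, 0, 3].
  Check: interpolating c through the α_i gives m(x) = 8 + 3·x (degree < 2) with m(α_i) = c_i for every i, so c is indeed a codeword.


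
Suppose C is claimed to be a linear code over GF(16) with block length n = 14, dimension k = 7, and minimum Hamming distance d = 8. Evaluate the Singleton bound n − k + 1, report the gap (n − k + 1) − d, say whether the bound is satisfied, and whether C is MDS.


Singleton RHS = n − k + 1 = 8, slack = 0, bound satisfied, MDS.

Singleton bound: d ≤ n − k + 1.
Here n = 14, k = 7, so n − k + 1 = 8.
Given d = 8, check d ≤ 8: YES.
Slack = (n − k + 1) − d = 0.
The code is MDS (slack = 0).
Description: the claimed parameters are [14, 7, 8]_16; such a code would be MDS (meets Singleton bound).


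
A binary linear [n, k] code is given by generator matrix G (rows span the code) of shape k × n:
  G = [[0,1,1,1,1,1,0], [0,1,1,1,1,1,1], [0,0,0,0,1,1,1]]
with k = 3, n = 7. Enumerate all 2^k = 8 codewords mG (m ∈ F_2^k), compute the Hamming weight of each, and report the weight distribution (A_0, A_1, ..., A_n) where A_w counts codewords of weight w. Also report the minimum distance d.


Weight distribution: A_0 = 1, A_1 = 1, A_2 = 1, A_3 = 2, A_4 = 1, A_5 = 1, A_6 = 1. Minimum distance d = 1.

Enumerate all 2^3 = 8 messages m ∈ F_2^3.
For each, compute codeword c = mG in F_2^7, then tally its weight.
  m = 000 → c = 0000000, weight = 0.
  m = 100 → c = 0111110, weight = 5.
  m = 010 → c = 0111111, weight = 6.
  m = 110 → c = 0000001, weight = 1.
  m = 001 → c = 0000111, weight = 3.
  m = 101 → c = 0111001, weight = 4.
  m = 011 → c = 0111000, weight = 3.
  m = 111 → c = 0000110, weight = 2.
Tally weights:
  weight 0: 1 codewords.
  weight 1: 1 codewords.
  weight 2: 1 codewords.
  weight 3: 2 codewords.
  weight 4: 1 codewords.
  weight 5: 1 codewords.
  weight 6: 1 codewords.
Minimum distance d = smallest w > 0 with A_w > 0 = 1.
Sanity: Σ A_w = 8 = 2^3 = 8 ✓.


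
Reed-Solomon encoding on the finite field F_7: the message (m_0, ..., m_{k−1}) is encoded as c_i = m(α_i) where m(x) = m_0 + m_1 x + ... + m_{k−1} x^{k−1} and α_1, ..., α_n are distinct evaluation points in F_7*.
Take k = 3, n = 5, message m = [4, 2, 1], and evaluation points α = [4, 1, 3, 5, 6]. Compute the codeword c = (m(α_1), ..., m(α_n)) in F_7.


c = [0, 0, 5, 4, 3]

Message polynomial: m(x) = 4 + 2·x + 1·x^2 (mod 7).
For each evaluation point α_i, compute m(α_i) mod 7:
  α_1 = 4: Horner steps 1 → 6 → 0, so m(4) = 0.
  α_2 = 1: Horner steps 1 → 3 → 0, so m(1) = 0.
  α_3 = 3: Horner steps 1 → 5 → 5, so m(3) = 5.
  α_4 = 5: Horner steps 1 → 0 → 4, so m(5) = 4.
  α_5 = 6: Horner steps 1 → 1 → 3, so m(6) = 3.
Codeword c = [0, 0, 5, 4, 3] ∈ F_7^5.


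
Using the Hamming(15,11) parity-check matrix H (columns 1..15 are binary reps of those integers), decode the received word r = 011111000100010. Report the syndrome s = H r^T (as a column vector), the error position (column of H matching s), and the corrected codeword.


s = (0, 0, 1, 0)^T, error position = 2, corrected codeword c = 001111000100010

Compute s = H r^T mod 2 one row at a time:
  s_1 = 0 + 0 + 1 + 0 + 0 + 0 + 1 + 0 = 2 ≡ 0 (mod 2).
  s_2 = 1 + 1 + 1 + 0 + 0 + 0 + 1 + 0 = 4 ≡ 0 (mod 2).
  s_3 = 1 + 1 + 1 + 0 + 1 + 0 + 1 + 0 = 5 ≡ 1 (mod 2).
  s_4 = 0 + 1 + 1 + 0 + 0 + 0 + 0 + 0 = 2 ≡ 0 (mod 2).
s = (0, 0, 1, 0)^T — this equals column 2 of H (binary 0010), so error is at position 2.
Correct: flip bit 2 of r = 011111000100010 to get c = 001111000100010.


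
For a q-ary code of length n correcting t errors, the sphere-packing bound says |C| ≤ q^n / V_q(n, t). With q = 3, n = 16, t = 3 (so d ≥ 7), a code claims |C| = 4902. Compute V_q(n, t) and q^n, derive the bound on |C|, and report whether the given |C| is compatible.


V_q(n, t) = 4993, q^n = 43046721, Hamming bound = 8621, |C| = 4902 ≤ bound (satisfied).

Step 1: Compute V_q(n, t) = Σ_{j=0}^3 C(n, j) (q−1)^j.
  j = 0: C(16,0)·(2)^0 = 1·1 = 1.
  j = 1: C(16,1)·(2)^1 = 16·2 = 32.
  j = 2: C(16,2)·(2)^2 = 120·4 = 480.
  j = 3: C(16,3)·(2)^3 = 560·8 = 4480.
  V_q(n, t) = 1 + 32 + 480 + 4480 = 4993.
Step 2: q^n = 3^16 = 43046721.
Step 3: Hamming bound ⌊q^n / V_q(n,t)⌋ = ⌊43046721/4993⌋ = 8621.
Step 4: Compare |C| = 4902 to 8621: satisfied.
The claimed |C| lies below the Hamming bound.


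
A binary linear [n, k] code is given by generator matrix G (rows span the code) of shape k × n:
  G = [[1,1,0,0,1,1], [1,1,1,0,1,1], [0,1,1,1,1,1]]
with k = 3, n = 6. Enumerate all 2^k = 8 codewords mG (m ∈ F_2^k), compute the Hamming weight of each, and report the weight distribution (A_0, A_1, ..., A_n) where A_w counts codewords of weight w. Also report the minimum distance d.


Weight distribution: A_0 = 1, A_1 = 1, A_2 = 1, A_3 = 1, A_4 = 2, A_5 = 2. Minimum distance d = 1.

Enumerate all 2^3 = 8 messages m ∈ F_2^3.
For each, compute codeword c = mG in F_2^6, then tally its weight.
  m = 000 → c = 000000, weight = 0.
  m = 100 → c = 110011, weight = 4.
  m = 010 → c = 111011, weight = 5.
  m = 110 → c = 001000, weight = 1.
  m = 001 → c = 011111, weight = 5.
  m = 101 → c = 101100, weight = 3.
  m = 011 → c = 100100, weight = 2.
  m = 111 → c = 010111, weight = 4.
Tally weights:
  weight 0: 1 codewords.
  weight 1: 1 codewords.
  weight 2: 1 codewords.
  weight 3: 1 codewords.
  weight 4: 2 codewords.
  weight 5: 2 codewords.
Minimum distance d = smallest w > 0 with A_w > 0 = 1.
Sanity: Σ A_w = 8 = 2^3 = 8 ✓.


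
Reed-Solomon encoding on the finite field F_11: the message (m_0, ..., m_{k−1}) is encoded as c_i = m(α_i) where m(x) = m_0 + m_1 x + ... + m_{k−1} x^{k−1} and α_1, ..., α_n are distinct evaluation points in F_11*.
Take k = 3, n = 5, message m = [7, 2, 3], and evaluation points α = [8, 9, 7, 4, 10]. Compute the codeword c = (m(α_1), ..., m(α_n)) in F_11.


c = [6, 4, 3, 8, 8]

Message polynomial: m(x) = 7 + 2·x + 3·x^2 (mod 11).
For each evaluation point α_i, compute m(α_i) mod 11:
  α_1 = 8: Horner steps 3 → 4 → 6, so m(8) = 6.
  α_2 = 9: Horner steps 3 → 7 → 4, so m(9) = 4.
  α_3 = 7: Horner steps 3 → 1 → 3, so m(7) = 3.
  α_4 = 4: Horner steps 3 → 3 → 8, so m(4) = 8.
  α_5 = 10: Horner steps 3 → 10 → 8, so m(10) = 8.
Codeword c = [6, 4, 3, 8, 8] ∈ F_11^5.


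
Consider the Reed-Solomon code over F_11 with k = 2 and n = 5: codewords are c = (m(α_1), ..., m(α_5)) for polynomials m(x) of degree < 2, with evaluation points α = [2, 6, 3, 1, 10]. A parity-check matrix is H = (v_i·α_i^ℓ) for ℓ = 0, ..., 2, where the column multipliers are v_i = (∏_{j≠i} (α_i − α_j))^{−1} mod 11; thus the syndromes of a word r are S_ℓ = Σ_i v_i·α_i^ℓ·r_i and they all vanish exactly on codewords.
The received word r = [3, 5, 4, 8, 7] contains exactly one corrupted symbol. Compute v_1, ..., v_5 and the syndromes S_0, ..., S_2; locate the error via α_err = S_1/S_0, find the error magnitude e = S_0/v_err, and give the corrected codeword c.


S = (8, 2, 6), error at position 3, error magnitude e = 6, c = [3, 5, 9, 8, 7].

Step 1: column multipliers v_i = (∏_{j≠i}(α_i − α_j))^{−1} mod 11.
  i = 1 (α = 2): (2−6)(2−3)(2−1)(2−10) = (−4)·(−1)·1·(−8) = −32 ≡ 1, so v_1 = 1^{−1} = 1 (mod 11).
  i = 2 (α = 6): (6−2)(6−3)(6−1)(6−10) = 4·3·5·(−4) = −240 ≡ 2, so v_2 = 2^{−1} = 6 (mod 11).
  i = 3 (α = 3): (3−2)(3−6)(3−1)(3−10) = 1·(−3)·2·(−7) = 42 ≡ 9, so v_3 = 9^{−1} = 5 (mod 11).
  i = 4 (α = 1): (1−2)(1−6)(1−3)(1−10) = (−1)·(−5)·(−2)·(−9) = 90 ≡ 2, so v_4 = 2^{−1} = 6 (mod 11).
  i = 5 (α = 10): (10−2)(10−6)(10−3)(10−1) = 8·4·7·9 = 2016 ≡ 3, so v_5 = 3^{−1} = 4 (mod 11).
  v = [1, 6, 5, 6, 4].
Step 2: syndromes of r = [3, 5, 4, 8, 7] (all sums mod 11).
  S_0 = Σ v_i r_i = 1·3 + 6·5 + 5·4 + 6·8 + 4·7 = 129 ≡ 8.
  S_1 = Σ v_i α_i r_i = 1·2·3 + 6·6·5 + 5·3·4 + 6·1·8 + 4·10·7 = 574 ≡ 2.
  α_i^2 mod 11 = [4, 3, 9, 1, 1].
  S_2 = Σ v_i α_i^2 r_i = 1·4·3 + 6·3·5 + 5·9·4 + 6·1·8 + 4·1·7 = 358 ≡ 6.
  S = (8, 2, 6) ≠ 0, so r is not a codeword (an error is present).
Step 3: locate the error. For a single error e at position i, S_ℓ = v_i·e·α_i^ℓ, so α_err = S_1/S_0.
  S_0^{−1} = 8^{−1} = 7 (mod 11), so α_err = 2·7 = 14 ≡ 3 = α_3. Error position i = 3.
  Consistency check: S_2/S_1 = 6·6 = 36 ≡ 3 = α_err ✓ (single-error assumption holds).
Step 4: error magnitude e = S_0/v_3 = S_0·∏_{j≠3}(α_3 − α_j) = 8·9 = 72 ≡ 6 (mod 11).
Step 5: correct position 3: c_3 = r_3 − e = 4 − 6 ≡ 9 (mod 11). Hence c = [3, 5, 9, 8, 7].
  Check: interpolating c through the α_i gives m(x) = 2 + 6·x (degree < 2) with m(α_i) = c_i for every i, so c is indeed a codeword.


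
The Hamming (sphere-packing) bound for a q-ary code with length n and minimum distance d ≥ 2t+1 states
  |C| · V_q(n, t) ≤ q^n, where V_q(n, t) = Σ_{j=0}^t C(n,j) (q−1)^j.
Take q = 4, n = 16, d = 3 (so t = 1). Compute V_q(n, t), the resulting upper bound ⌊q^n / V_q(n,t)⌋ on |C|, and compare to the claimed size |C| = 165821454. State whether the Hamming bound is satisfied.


V_q(n, t) = 49, q^n = 4294967296, Hamming bound = 87652393, |C| = 165821454 > bound (violated).

Step 1: Compute V_q(n, t) = Σ_{j=0}^1 C(n, j) (q−1)^j.
  j = 0: C(16,0)·(3)^0 = 1·1 = 1.
  j = 1: C(16,1)·(3)^1 = 16·3 = 48.
  V_q(n, t) = 1 + 48 = 49.
Step 2: q^n = 4^16 = 4294967296.
Step 3: Hamming bound ⌊q^n / V_q(n,t)⌋ = ⌊4294967296/49⌋ = 87652393.
Step 4: Compare |C| = 165821454 to 87652393: violated.
The claimed |C| lies above the Hamming bound, so no 4-ary code of length 16 with d ≥ 3 can have 165821454 codewords.


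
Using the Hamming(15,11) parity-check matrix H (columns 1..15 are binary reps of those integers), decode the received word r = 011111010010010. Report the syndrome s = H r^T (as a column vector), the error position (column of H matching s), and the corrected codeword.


s = (1, 0, 1, 1)^T, error position = 11, corrected codeword c = 011111010000010

Compute s = H r^T mod 2 one row at a time:
  s_1 = 1 + 0 + 0 + 1 + 0 + 0 + 1 + 0 = 3 ≡ 1 (mod 2).
  s_2 = 1 + 1 + 1 + 0 + 0 + 0 + 1 + 0 = 4 ≡ 0 (mod 2).
  s_3 = 1 + 1 + 1 + 0 + 0 + 1 + 1 + 0 = 5 ≡ 1 (mod 2).
  s_4 = 0 + 1 + 1 + 0 + 0 + 1 + 0 + 0 = 3 ≡ 1 (mod 2).
s = (1, 0, 1, 1)^T — this equals column 11 of H (binary 1011), so error is at position 11.
Correct: flip bit 11 of r = 011111010010010 to get c = 011111010000010.


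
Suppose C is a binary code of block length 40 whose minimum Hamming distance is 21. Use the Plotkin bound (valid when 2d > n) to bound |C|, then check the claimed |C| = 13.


Plotkin bound M ≤ 20; given |C| = 13 ≤ bound (satisfied).

Check applicability: 2d = 42, n = 40.
2d − n = 2 > 0, so Plotkin applies.
Compute d/(2d−n) = 21/2 ≈ 10.5000.
⌊d/(2d−n)⌋ = 10.
Plotkin bound: M ≤ 2·10 = 20.
Given |C| = 13, check: satisfied.
This |C| is below the Plotkin bound.


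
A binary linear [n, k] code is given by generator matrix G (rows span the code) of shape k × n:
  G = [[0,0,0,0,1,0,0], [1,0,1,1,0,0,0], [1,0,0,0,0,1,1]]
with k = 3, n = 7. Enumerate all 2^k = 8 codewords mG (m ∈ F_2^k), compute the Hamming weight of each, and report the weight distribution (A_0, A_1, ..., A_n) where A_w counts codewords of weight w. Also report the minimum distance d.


Weight distribution: A_0 = 1, A_1 = 1, A_3 = 2, A_4 = 3, A_5 = 1. Minimum distance d = 1.

Enumerate all 2^3 = 8 messages m ∈ F_2^3.
For each, compute codeword c = mG in F_2^7, then tally its weight.
  m = 000 → c = 0000000, weight = 0.
  m = 100 → c = 0000100, weight = 1.
  m = 010 → c = 1011000, weight = 3.
  m = 110 → c = 1011100, weight = 4.
  m = 001 → c = 1000011, weight = 3.
  m = 101 → c = 1000111, weight = 4.
  m = 011 → c = 0011011, weight = 4.
  m = 111 → c = 0011111, weight = 5.
Tally weights:
  weight 0: 1 codewords.
  weight 1: 1 codewords.
  weight 3: 2 codewords.
  weight 4: 3 codewords.
  weight 5: 1 codewords.
Minimum distance d = smallest w > 0 with A_w > 0 = 1.
Sanity: Σ A_w = 8 = 2^3 = 8 ✓.


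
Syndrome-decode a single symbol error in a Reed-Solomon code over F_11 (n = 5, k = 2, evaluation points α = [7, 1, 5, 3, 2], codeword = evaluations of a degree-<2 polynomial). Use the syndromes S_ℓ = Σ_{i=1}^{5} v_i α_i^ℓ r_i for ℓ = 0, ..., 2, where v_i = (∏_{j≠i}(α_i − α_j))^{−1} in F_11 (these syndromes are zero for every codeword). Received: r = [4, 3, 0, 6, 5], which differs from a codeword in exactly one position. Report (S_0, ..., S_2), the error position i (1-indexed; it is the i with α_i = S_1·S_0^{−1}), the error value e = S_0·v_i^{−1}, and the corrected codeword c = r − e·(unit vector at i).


S = (2, 6, 7), error at position 4, error magnitude e = 10, c = [4, 3, 0, 7, 5].

Step 1: column multipliers v_i = (∏_{j≠i}(α_i − α_j))^{−1} mod 11.
  i = 1 (α = 7): (7−1)(7−5)(7−3)(7−2) = 6·2·4·5 = 240 ≡ 9, so v_1 = 9^{−1} = 5 (mod 11).
  i = 2 (α = 1): (1−7)(1−5)(1−3)(1−2) = (−6)·(−4)·(−2)·(−1) = 48 ≡ 4, so v_2 = 4^{−1} = 3 (mod 11).
  i = 3 (α = 5): (5−7)(5−1)(5−3)(5−2) = (−2)·4·2·3 = −48 ≡ 7, so v_3 = 7^{−1} = 8 (mod 11).
  i = 4 (α = 3): (3−7)(3−1)(3−5)(3−2) = (−4)·2·(−2)·1 = 16 ≡ 5, so v_4 = 5^{−1} = 9 (mod 11).
  i = 5 (α = 2): (2−7)(2−1)(2−5)(2−3) = (−5)·1·(−3)·(−1) = −15 ≡ 7, so v_5 = 7^{−1} = 8 (mod 11).
  v = [5, 3, 8, 9, 8].
Step 2: syndromes of r = [4, 3, 0, 6, 5] (all sums mod 11).
  S_0 = Σ v_i r_i = 5·4 + 3·3 + 8·0 + 9·6 + 8·5 = 123 ≡ 2.
  S_1 = Σ v_i α_i r_i = 5·7·4 + 3·1·3 + 8·5·0 + 9·3·6 + 8·2·5 = 391 ≡ 6.
  α_i^2 mod 11 = [5, 1, 3, 9, 4].
  S_2 = Σ v_i α_i^2 r_i = 5·5·4 + 3·1·3 + 8·3·0 + 9·9·6 + 8·4·5 = 755 ≡ 7.
  S = (2, 6, 7) ≠ 0, so r is not a codeword (an error is present).
Step 3: locate the error. For a single error e at position i, S_ℓ = v_i·e·α_i^ℓ, so α_err = S_1/S_0.
  S_0^{−1} = 2^{−1} = 6 (mod 11), so α_err = 6·6 = 36 ≡ 3 = α_4. Error position i = 4.
  Consistency check: S_2/S_1 = 7·2 = 14 ≡ 3 = α_err ✓ (single-error assumption holds).
Step 4: error magnitude e = S_0/v_4 = S_0·∏_{j≠4}(α_4 − α_j) = 2·5 = 10 ≡ 10 (mod 11).
Step 5: correct position 4: c_4 = r_4 − e = 6 − 10 ≡ 7 (mod 11). Hence c = [4, 3, 0, 7, 5].
  Check: interpolating c through the α_i gives m(x) = 1 + 2·x (degree < 2) with m(α_i) = c_i for every i, so c is indeed a codeword.


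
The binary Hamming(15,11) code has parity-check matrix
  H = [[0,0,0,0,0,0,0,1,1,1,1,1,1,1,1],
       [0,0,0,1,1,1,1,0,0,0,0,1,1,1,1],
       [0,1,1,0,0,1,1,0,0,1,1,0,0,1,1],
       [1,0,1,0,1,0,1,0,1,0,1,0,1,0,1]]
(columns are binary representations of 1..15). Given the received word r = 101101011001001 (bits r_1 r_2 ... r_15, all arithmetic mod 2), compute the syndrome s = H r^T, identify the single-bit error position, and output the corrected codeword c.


s = (0, 0, 1, 0)^T, error position = 2, corrected codeword c = 111101011001001

Compute s = H r^T mod 2 one row at a time:
  s_1 = 1 + 1 + 0 + 0 + 1 + 0 + 0 + 1 = 4 ≡ 0 (mod 2).
  s_2 = 1 + 0 + 1 + 0 + 1 + 0 + 0 + 1 = 4 ≡ 0 (mod 2).
  s_3 = 0 + 1 + 1 + 0 + 0 + 0 + 0 + 1 = 3 ≡ 1 (mod 2).
  s_4 = 1 + 1 + 0 + 0 + 1 + 0 + 0 + 1 = 4 ≡ 0 (mod 2).
s = (0, 0, 1, 0)^T — this equals column 2 of H (binary 0010), so error is at position 2.
Correct: flip bit 2 of r = 101101011001001 to get c = 111101011001001.


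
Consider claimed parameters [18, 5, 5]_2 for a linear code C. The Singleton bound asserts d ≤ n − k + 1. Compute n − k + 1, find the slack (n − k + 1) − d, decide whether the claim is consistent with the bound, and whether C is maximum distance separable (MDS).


Singleton RHS = n − k + 1 = 14, slack = 9, bound satisfied, not MDS.

Singleton bound: d ≤ n − k + 1.
Here n = 18, k = 5, so n − k + 1 = 14.
Given d = 5, check d ≤ 14: YES.
Slack = (n − k + 1) − d = 9.
The code is NOT MDS (slack = 9 > 0).
Description: the claimed parameters are [18, 5, 5]_2; such a code would be non-MDS.


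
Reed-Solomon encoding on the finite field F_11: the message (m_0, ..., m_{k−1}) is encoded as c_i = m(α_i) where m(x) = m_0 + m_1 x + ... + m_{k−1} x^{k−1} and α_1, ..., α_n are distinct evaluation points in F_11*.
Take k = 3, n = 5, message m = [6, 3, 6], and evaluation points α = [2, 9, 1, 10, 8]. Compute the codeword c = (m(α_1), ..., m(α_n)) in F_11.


c = [3, 2, 4, 9, 7]

Message polynomial: m(x) = 6 + 3·x + 6·x^2 (mod 11).
For each evaluation point α_i, compute m(α_i) mod 11:
  α_1 = 2: Horner steps 6 → 4 → 3, so m(2) = 3.
  α_2 = 9: Horner steps 6 → 2 → 2, so m(9) = 2.
  α_3 = 1: Horner steps 6 → 9 → 4, so m(1) = 4.
  α_4 = 10: Horner steps 6 → 8 → 9, so m(10) = 9.
  α_5 = 8: Horner steps 6 → 7 → 7, so m(8) = 7.
Codeword c = [3, 2, 4, 9, 7] ∈ F_11^5.


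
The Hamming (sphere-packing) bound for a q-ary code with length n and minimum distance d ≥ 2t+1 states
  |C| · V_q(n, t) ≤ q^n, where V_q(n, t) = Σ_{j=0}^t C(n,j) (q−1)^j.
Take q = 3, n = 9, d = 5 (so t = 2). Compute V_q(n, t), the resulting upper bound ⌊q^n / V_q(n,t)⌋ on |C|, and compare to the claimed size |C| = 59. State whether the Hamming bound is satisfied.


V_q(n, t) = 163, q^n = 19683, Hamming bound = 120, |C| = 59 ≤ bound (satisfied).

Step 1: Compute V_q(n, t) = Σ_{j=0}^2 C(n, j) (q−1)^j.
  j = 0: C(9,0)·(2)^0 = 1·1 = 1.
  j = 1: C(9,1)·(2)^1 = 9·2 = 18.
  j = 2: C(9,2)·(2)^2 = 36·4 = 144.
  V_q(n, t) = 1 + 18 + 144 = 163.
Step 2: q^n = 3^9 = 19683.
Step 3: Hamming bound ⌊q^n / V_q(n,t)⌋ = ⌊19683/163⌋ = 120.
Step 4: Compare |C| = 59 to 120: satisfied.
The claimed |C| lies below the Hamming bound.


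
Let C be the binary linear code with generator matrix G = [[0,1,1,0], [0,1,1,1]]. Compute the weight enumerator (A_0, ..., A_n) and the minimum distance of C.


Weight distribution: A_0 = 1, A_1 = 1, A_2 = 1, A_3 = 1. Minimum distance d = 1.

Enumerate all 2^2 = 4 messages m ∈ F_2^2.
For each, compute codeword c = mG in F_2^4, then tally its weight.
  m = 00 → c = 0000, weight = 0.
  m = 10 → c = 0110, weight = 2.
  m = 01 → c = 0111, weight = 3.
  m = 11 → c = 0001, weight = 1.
Tally weights:
  weight 0: 1 codewords.
  weight 1: 1 codewords.
  weight 2: 1 codewords.
  weight 3: 1 codewords.
Minimum distance d = smallest w > 0 with A_w > 0 = 1.
Sanity: Σ A_w = 4 = 2^2 = 4 ✓.
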